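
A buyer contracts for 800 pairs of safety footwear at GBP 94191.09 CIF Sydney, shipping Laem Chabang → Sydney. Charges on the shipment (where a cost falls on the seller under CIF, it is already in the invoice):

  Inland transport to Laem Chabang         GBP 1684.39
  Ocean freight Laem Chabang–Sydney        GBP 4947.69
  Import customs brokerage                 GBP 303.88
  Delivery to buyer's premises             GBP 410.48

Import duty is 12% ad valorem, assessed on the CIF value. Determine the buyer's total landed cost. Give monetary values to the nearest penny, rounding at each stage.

Total landed cost: GBP 106208.38

CIF: the seller pays costs through ocean freight and marine insurance to the destination port.
Already in the invoice (seller's account under CIF): inland to port, freight — exclude.
The CIF price already equals the CIF value: 94191.09
Import duty = 94191.09 × 12% = 11302.93
Buyer bears: brokerage 303.88 + delivery 410.48 + duty 11302.93 = 12017.29
Landed cost = invoice 94191.09 + 12017.29 = 106208.38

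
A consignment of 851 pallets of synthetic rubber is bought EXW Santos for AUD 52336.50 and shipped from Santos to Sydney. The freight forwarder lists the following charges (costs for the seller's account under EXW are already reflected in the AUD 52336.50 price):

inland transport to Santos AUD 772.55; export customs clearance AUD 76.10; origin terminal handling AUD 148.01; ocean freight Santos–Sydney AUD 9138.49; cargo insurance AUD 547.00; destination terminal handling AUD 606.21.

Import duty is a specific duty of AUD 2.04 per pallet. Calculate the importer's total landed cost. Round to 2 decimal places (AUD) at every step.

Total landed cost: AUD 65360.90

EXW: the seller makes goods available at their premises; the buyer bears all onward costs.
CIF value = EXW price + inland to port + export clearance + origin terminal + freight + insurance = 52336.50 + 772.55 + 76.10 + 148.01 + 9138.49 + 547.00 = 63018.65
Import duty = 851 × 2.04 = 1736.04
Buyer bears: inland to port 772.55 + export clearance 76.10 + origin terminal 148.01 + freight 9138.49 + insurance 547.00 + destination terminal 606.21 + duty 1736.04 = 13024.40
Landed cost = invoice 52336.50 + 13024.40 = 65360.90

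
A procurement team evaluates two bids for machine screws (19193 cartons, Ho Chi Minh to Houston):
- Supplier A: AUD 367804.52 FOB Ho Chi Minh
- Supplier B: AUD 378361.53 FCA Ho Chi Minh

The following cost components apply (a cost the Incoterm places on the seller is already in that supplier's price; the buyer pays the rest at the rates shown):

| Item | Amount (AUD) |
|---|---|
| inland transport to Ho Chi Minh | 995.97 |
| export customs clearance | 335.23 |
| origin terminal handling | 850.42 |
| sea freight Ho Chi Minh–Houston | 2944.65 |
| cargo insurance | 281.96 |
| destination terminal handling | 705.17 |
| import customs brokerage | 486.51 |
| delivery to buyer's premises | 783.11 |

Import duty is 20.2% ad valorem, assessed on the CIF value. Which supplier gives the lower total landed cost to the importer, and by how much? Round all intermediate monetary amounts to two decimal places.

Supplier A (FOB):
CIF value = FOB price + freight + insurance = 367804.52 + 2944.65 + 281.96 = 371031.13
Import duty = 371031.13 × 20.2% = 74948.29
Buyer bears (A): 2944.65 + 281.96 + 705.17 + 486.51 + 783.11 = 5201.40
Landed cost (A) = invoice 367804.52 + 5201.40 + duty 74948.29 = 447954.21
Supplier B (FCA):
CIF value = FCA price + origin terminal + freight + insurance = 378361.53 + 850.42 + 2944.65 + 281.96 = 382438.56
Import duty = 382438.56 × 20.2% = 77252.59
Buyer bears (B): 850.42 + 2944.65 + 281.96 + 705.17 + 486.51 + 783.11 = 6051.82
Landed cost (B) = invoice 378361.53 + 6051.82 + duty 77252.59 = 461665.94
Difference = |447954.21 − 461665.94| = 13711.73

Supplier A is cheaper by AUD 13711.73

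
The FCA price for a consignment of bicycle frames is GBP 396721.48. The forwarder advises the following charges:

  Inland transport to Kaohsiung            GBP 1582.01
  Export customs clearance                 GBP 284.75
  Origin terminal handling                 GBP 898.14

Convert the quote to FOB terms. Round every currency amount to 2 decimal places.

FOB price: GBP 397619.62

Not relevant to the conversion: inland to port, export clearance — on the seller under both FCA and FOB; already in the FCA price and stays in the FOB price.
From FCA to FOB, the seller additionally bears: origin terminal.
FOB price = 396721.48 + 898.14 = 397619.62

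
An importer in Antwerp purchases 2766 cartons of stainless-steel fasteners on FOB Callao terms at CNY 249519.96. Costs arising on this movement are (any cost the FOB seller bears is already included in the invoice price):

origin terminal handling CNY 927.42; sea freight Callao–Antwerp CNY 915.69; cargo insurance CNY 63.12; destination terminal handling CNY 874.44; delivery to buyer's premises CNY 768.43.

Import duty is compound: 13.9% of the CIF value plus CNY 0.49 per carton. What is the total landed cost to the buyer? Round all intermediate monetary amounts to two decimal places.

Total landed cost: CNY 288316.31

FOB: the seller bears costs until goods are on board at the origin port; the buyer bears freight, insurance and all costs thereafter.
Already in the invoice (seller's account under FOB): origin terminal — exclude.
CIF value = FOB price + freight + insurance = 249519.96 + 915.69 + 63.12 = 250498.77
Ad valorem component: 250498.77 × 13.9% = 34819.33
Specific component: 2766 × 0.49 = 1355.34
Import duty = 34819.33 + 1355.34 = 36174.67
Buyer bears: freight 915.69 + insurance 63.12 + destination terminal 874.44 + delivery 768.43 + duty 36174.67 = 38796.35
Landed cost = invoice 249519.96 + 38796.35 = 288316.31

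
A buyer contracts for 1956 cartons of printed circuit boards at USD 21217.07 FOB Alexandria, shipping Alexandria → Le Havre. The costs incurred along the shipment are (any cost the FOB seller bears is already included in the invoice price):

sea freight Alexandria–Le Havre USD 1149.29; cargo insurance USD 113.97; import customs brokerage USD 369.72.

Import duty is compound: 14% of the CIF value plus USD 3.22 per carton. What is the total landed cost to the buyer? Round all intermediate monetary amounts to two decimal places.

FOB: the seller bears costs until goods are on board at the origin port; the buyer bears freight, insurance and all costs thereafter.
CIF value = FOB price + freight + insurance = 21217.07 + 1149.29 + 113.97 = 22480.33
Ad valorem component: 22480.33 × 14% = 3147.25
Specific component: 1956 × 3.22 = 6298.32
Import duty = 3147.25 + 6298.32 = 9445.57
Buyer bears: freight 1149.29 + insurance 113.97 + brokerage 369.72 + duty 9445.57 = 11078.55
Landed cost = invoice 21217.07 + 11078.55 = 32295.62

Total landed cost: USD 32295.62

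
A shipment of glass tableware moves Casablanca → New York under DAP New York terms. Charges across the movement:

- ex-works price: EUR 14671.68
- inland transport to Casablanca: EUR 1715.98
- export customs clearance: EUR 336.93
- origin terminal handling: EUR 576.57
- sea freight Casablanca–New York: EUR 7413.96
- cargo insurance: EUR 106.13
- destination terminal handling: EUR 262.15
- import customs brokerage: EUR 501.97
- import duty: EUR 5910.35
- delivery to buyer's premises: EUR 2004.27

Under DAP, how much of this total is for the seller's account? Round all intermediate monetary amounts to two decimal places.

DAP: the seller bears all costs to the named destination except import duty and clearance.
Seller's account: goods 14671.68 + inland to port 1715.98 + export clearance 336.93 + origin terminal 576.57 + freight 7413.96 + insurance 106.13 + destination terminal 262.15 + delivery 2004.27 = 27087.67
Buyer's account: brokerage 501.97 + duty 5910.35 = 6412.32

Seller's account: EUR 27087.67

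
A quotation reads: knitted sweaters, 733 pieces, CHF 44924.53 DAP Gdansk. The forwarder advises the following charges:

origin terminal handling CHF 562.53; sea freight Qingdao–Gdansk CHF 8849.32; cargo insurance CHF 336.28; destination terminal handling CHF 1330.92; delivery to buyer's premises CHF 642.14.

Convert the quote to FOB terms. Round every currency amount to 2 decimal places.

Not relevant to the conversion: origin terminal — on the seller under both DAP and FOB; already in the DAP price and stays in the FOB price.
From DAP to FOB, the seller no longer bears: freight, insurance, destination terminal, delivery.
FOB price = 44924.53 − 8849.32 − 336.28 − 1330.92 − 642.14 = 33765.87

FOB price: CHF 33765.87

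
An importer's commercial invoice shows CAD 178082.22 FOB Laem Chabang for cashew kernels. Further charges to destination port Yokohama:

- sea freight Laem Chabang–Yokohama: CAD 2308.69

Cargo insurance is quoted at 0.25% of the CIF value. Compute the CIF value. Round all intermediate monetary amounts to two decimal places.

Let C be the CIF value. C = FOB price + freight + 0.25% × C
C − 0.25% × C = 178082.22 + 2308.69
0.9975 × C = 180390.91
C = 180390.91 / 0.9975 = 180843.02
Insurance premium = 0.25% × 180843.02 = 452.11

CIF value: CAD 180843.02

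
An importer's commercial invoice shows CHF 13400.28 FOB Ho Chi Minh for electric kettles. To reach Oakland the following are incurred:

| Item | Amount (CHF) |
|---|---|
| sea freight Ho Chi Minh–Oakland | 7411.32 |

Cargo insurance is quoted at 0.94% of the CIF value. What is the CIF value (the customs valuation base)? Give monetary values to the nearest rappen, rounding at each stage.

Let C be the CIF value. C = FOB price + freight + 0.94% × C
C − 0.94% × C = 13400.28 + 7411.32
0.9906 × C = 20811.60
C = 20811.60 / 0.9906 = 21009.09
Insurance premium = 0.94% × 21009.09 = 197.49

CIF value: CHF 21009.09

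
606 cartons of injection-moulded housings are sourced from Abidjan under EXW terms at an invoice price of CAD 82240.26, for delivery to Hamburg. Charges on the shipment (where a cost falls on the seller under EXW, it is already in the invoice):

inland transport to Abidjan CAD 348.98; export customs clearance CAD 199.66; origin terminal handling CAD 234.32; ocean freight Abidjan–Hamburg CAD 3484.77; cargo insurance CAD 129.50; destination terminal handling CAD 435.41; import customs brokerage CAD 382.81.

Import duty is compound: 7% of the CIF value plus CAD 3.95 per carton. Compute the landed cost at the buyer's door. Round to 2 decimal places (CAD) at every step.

Total landed cost: CAD 95914.03

EXW: the seller makes goods available at their premises; the buyer bears all onward costs.
CIF value = EXW price + inland to port + export clearance + origin terminal + freight + insurance = 82240.26 + 348.98 + 199.66 + 234.32 + 3484.77 + 129.50 = 86637.49
Ad valorem component: 86637.49 × 7% = 6064.62
Specific component: 606 × 3.95 = 2393.70
Import duty = 6064.62 + 2393.70 = 8458.32
Buyer bears: inland to port 348.98 + export clearance 199.66 + origin terminal 234.32 + freight 3484.77 + insurance 129.50 + destination terminal 435.41 + brokerage 382.81 + duty 8458.32 = 13673.77
Landed cost = invoice 82240.26 + 13673.77 = 95914.03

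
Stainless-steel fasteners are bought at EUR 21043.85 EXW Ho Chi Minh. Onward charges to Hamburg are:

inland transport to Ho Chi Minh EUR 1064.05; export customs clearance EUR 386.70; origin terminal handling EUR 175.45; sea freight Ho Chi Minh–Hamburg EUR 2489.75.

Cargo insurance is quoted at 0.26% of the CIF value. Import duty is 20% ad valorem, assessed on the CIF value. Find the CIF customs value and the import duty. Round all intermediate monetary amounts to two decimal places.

Let C be the CIF value. C = EXW price + pre-shipment costs + freight + 0.26% × C
C − 0.26% × C = 21043.85 + 1064.05 + 386.70 + 175.45 + 2489.75
0.9974 × C = 25159.80
C = 25159.80 / 0.9974 = 25225.39
Insurance premium = 0.26% × 25225.39 = 65.59
Import duty = 25225.39 × 20% = 5045.08

CIF value: EUR 25225.39; import duty: EUR 5045.08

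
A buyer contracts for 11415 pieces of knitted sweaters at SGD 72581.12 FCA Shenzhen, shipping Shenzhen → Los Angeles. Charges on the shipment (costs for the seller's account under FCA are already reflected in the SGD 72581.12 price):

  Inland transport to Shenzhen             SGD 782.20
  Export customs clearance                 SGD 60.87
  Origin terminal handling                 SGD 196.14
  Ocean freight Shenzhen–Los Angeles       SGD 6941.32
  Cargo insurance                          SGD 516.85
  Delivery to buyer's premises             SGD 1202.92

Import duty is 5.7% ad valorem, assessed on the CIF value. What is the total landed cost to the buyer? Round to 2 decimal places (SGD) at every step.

FCA: the seller delivers export-cleared goods to the carrier; the buyer bears costs from that point.
Already in the invoice (seller's account under FCA): inland to port, export clearance — exclude.
CIF value = FCA price + origin terminal + freight + insurance = 72581.12 + 196.14 + 6941.32 + 516.85 = 80235.43
Import duty = 80235.43 × 5.7% = 4573.42
Buyer bears: origin terminal 196.14 + freight 6941.32 + insurance 516.85 + delivery 1202.92 + duty 4573.42 = 13430.65
Landed cost = invoice 72581.12 + 13430.65 = 86011.77

Total landed cost: SGD 86011.77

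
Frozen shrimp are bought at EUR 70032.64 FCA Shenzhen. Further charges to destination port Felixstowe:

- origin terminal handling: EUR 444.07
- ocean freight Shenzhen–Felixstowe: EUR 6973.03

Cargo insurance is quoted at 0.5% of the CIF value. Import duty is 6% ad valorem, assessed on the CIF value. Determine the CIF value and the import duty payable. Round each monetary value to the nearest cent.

Let C be the CIF value. C = FCA price + pre-shipment costs + freight + 0.5% × C
C − 0.5% × C = 70032.64 + 444.07 + 6973.03
0.995 × C = 77449.74
C = 77449.74 / 0.995 = 77838.93
Insurance premium = 0.5% × 77838.93 = 389.19
Import duty = 77838.93 × 6% = 4670.34

CIF value: EUR 77838.93; import duty: EUR 4670.34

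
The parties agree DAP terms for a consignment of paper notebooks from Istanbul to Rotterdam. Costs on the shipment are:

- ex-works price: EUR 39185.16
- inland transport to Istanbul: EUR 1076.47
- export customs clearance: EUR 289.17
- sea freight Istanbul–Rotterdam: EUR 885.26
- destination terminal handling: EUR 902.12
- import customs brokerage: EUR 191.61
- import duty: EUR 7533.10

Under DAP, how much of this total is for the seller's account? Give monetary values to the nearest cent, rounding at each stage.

Seller's account: EUR 42338.18

DAP: the seller bears all costs to the named destination except import duty and clearance.
Seller's account: goods 39185.16 + inland to port 1076.47 + export clearance 289.17 + freight 885.26 + destination terminal 902.12 = 42338.18
Buyer's account: brokerage 191.61 + duty 7533.10 = 7724.71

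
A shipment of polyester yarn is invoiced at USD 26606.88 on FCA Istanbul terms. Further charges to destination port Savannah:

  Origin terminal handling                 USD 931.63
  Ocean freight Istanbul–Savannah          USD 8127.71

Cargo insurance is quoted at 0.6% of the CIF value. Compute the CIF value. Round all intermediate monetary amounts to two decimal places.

Let C be the CIF value. C = FCA price + pre-shipment costs + freight + 0.6% × C
C − 0.6% × C = 26606.88 + 931.63 + 8127.71
0.994 × C = 35666.22
C = 35666.22 / 0.994 = 35881.51
Insurance premium = 0.6% × 35881.51 = 215.29

CIF value: USD 35881.51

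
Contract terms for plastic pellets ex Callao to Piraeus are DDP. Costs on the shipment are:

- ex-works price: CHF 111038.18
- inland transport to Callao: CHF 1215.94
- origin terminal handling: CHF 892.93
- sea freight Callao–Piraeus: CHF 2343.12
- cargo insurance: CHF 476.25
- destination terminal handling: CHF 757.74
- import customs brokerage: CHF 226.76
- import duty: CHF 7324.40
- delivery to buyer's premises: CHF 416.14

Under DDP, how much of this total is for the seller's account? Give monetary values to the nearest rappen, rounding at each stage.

DDP: the seller bears all costs including import duty.
Seller's account: goods 111038.18 + inland to port 1215.94 + origin terminal 892.93 + freight 2343.12 + insurance 476.25 + destination terminal 757.74 + brokerage 226.76 + duty 7324.40 + delivery 416.14 = 124691.46
Buyer's account: 0.00

Seller's account: CHF 124691.46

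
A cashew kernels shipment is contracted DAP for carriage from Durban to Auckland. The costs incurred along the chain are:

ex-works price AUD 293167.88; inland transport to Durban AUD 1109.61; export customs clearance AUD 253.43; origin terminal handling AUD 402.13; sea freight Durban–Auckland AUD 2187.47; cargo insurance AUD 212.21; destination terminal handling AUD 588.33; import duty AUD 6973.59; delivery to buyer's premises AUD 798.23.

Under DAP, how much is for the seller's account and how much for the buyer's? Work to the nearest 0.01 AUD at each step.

Seller: AUD 298719.29; buyer: AUD 6973.59

DAP: the seller bears all costs to the named destination except import duty and clearance.
Seller's account: goods 293167.88 + inland to port 1109.61 + export clearance 253.43 + origin terminal 402.13 + freight 2187.47 + insurance 212.21 + destination terminal 588.33 + delivery 798.23 = 298719.29
Buyer's account: duty 6973.59 = 6973.59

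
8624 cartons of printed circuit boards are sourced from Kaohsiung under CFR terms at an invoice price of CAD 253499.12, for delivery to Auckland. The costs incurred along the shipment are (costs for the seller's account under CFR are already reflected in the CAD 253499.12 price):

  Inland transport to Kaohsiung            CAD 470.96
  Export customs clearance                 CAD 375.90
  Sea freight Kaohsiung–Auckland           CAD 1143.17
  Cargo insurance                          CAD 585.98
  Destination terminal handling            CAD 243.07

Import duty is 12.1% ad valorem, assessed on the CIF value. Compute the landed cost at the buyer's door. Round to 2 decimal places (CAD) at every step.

Total landed cost: CAD 285072.47

CFR: the seller pays costs through ocean freight to the destination port, but not insurance.
Already in the invoice (seller's account under CFR): inland to port, export clearance, freight — exclude.
CIF value = CFR price + insurance = 253499.12 + 585.98 = 254085.10
Import duty = 254085.10 × 12.1% = 30744.30
Buyer bears: insurance 585.98 + destination terminal 243.07 + duty 30744.30 = 31573.35
Landed cost = invoice 253499.12 + 31573.35 = 285072.47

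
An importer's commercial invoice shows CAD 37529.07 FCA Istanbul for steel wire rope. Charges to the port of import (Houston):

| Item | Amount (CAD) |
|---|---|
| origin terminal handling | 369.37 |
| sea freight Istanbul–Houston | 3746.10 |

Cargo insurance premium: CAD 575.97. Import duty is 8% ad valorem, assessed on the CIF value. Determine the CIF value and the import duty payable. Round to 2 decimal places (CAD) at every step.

CIF value: CAD 42220.51; import duty: CAD 3377.64

CIF = FCA price + pre-shipment costs + freight + insurance
CIF = 37529.07 + 369.37 + 3746.10 + 575.97 = 42220.51
Import duty = 42220.51 × 8% = 3377.64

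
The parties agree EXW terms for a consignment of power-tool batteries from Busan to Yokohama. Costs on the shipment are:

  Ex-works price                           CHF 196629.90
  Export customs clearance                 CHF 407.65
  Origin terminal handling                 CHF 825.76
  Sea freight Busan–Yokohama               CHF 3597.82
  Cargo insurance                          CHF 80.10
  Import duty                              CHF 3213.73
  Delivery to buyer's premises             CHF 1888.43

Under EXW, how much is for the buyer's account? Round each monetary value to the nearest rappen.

Buyer's account: CHF 10013.49

EXW: the seller makes goods available at their premises; the buyer bears all onward costs.
Seller's account: goods 196629.90 = 196629.90
Buyer's account: export clearance 407.65 + origin terminal 825.76 + freight 3597.82 + insurance 80.10 + duty 3213.73 + delivery 1888.43 = 10013.49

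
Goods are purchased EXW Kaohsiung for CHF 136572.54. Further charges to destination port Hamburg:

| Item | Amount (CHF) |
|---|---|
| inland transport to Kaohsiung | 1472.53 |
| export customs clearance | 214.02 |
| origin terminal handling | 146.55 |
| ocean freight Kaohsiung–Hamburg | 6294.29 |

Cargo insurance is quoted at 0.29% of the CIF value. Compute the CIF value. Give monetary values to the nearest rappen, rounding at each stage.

Let C be the CIF value. C = EXW price + pre-shipment costs + freight + 0.29% × C
C − 0.29% × C = 136572.54 + 1472.53 + 214.02 + 146.55 + 6294.29
0.9971 × C = 144699.93
C = 144699.93 / 0.9971 = 145120.78
Insurance premium = 0.29% × 145120.78 = 420.85

CIF value: CHF 145120.78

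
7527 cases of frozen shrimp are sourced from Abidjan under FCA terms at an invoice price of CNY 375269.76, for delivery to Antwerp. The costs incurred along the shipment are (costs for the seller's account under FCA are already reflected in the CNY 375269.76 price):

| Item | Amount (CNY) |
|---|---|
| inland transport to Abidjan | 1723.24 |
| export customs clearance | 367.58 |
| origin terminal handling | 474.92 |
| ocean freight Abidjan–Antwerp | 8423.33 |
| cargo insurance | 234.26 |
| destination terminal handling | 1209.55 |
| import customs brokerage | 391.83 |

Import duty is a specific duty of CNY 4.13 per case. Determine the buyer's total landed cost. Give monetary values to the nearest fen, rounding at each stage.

Total landed cost: CNY 417090.16

FCA: the seller delivers export-cleared goods to the carrier; the buyer bears costs from that point.
Already in the invoice (seller's account under FCA): inland to port, export clearance — exclude.
CIF value = FCA price + origin terminal + freight + insurance = 375269.76 + 474.92 + 8423.33 + 234.26 = 384402.27
Import duty = 7527 × 4.13 = 31086.51
Buyer bears: origin terminal 474.92 + freight 8423.33 + insurance 234.26 + destination terminal 1209.55 + brokerage 391.83 + duty 31086.51 = 41820.40
Landed cost = invoice 375269.76 + 41820.40 = 417090.16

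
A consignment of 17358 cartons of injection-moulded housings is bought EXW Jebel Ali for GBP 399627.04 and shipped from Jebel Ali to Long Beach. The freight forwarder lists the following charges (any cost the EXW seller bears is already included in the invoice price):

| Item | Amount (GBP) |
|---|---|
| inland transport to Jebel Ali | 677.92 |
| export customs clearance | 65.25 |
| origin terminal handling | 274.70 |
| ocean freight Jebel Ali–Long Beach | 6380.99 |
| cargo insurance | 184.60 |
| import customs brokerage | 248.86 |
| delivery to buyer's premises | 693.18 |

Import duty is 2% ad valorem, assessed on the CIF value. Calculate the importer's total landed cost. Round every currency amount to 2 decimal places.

EXW: the seller makes goods available at their premises; the buyer bears all onward costs.
CIF value = EXW price + inland to port + export clearance + origin terminal + freight + insurance = 399627.04 + 677.92 + 65.25 + 274.70 + 6380.99 + 184.60 = 407210.50
Import duty = 407210.50 × 2% = 8144.21
Buyer bears: inland to port 677.92 + export clearance 65.25 + origin terminal 274.70 + freight 6380.99 + insurance 184.60 + brokerage 248.86 + delivery 693.18 + duty 8144.21 = 16669.71
Landed cost = invoice 399627.04 + 16669.71 = 416296.75

Total landed cost: GBP 416296.75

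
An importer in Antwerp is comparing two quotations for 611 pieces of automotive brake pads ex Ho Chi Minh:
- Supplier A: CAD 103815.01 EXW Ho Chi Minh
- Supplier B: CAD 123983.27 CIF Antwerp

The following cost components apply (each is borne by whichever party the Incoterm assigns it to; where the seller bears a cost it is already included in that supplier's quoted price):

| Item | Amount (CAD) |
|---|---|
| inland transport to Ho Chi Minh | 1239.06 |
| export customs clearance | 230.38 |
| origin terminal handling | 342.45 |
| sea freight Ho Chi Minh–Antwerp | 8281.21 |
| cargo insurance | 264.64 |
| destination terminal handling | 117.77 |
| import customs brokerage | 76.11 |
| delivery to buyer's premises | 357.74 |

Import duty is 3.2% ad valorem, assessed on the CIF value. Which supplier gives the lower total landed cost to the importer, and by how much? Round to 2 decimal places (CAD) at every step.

Supplier A is cheaper by CAD 10124.45

Supplier A (EXW):
CIF value = EXW price + inland to port + export clearance + origin terminal + freight + insurance = 103815.01 + 1239.06 + 230.38 + 342.45 + 8281.21 + 264.64 = 114172.75
Import duty = 114172.75 × 3.2% = 3653.53
Buyer bears (A): 1239.06 + 230.38 + 342.45 + 8281.21 + 264.64 + 117.77 + 76.11 + 357.74 = 10909.36
Landed cost (A) = invoice 103815.01 + 10909.36 + duty 3653.53 = 118377.90
Supplier B (CIF):
The CIF price already equals the CIF value: 123983.27
Import duty = 123983.27 × 3.2% = 3967.46
Buyer bears (B): 117.77 + 76.11 + 357.74 = 551.62
Landed cost (B) = invoice 123983.27 + 551.62 + duty 3967.46 = 128502.35
Difference = |118377.90 − 128502.35| = 10124.45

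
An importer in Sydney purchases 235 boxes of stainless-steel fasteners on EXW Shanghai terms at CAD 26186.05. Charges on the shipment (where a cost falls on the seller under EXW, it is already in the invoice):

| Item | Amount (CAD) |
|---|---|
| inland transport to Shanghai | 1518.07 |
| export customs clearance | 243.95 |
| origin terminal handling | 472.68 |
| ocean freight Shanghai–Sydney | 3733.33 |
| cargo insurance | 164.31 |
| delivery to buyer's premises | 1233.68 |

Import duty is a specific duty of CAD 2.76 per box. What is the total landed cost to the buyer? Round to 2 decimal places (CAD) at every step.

EXW: the seller makes goods available at their premises; the buyer bears all onward costs.
CIF value = EXW price + inland to port + export clearance + origin terminal + freight + insurance = 26186.05 + 1518.07 + 243.95 + 472.68 + 3733.33 + 164.31 = 32318.39
Import duty = 235 × 2.76 = 648.60
Buyer bears: inland to port 1518.07 + export clearance 243.95 + origin terminal 472.68 + freight 3733.33 + insurance 164.31 + delivery 1233.68 + duty 648.60 = 8014.62
Landed cost = invoice 26186.05 + 8014.62 = 34200.67

Total landed cost: CAD 34200.67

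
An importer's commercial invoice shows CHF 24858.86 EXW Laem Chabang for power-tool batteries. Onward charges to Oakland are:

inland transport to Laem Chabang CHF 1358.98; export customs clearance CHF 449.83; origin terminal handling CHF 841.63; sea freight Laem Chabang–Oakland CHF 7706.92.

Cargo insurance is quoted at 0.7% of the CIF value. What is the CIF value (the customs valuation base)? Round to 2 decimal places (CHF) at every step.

Let C be the CIF value. C = EXW price + pre-shipment costs + freight + 0.7% × C
C − 0.7% × C = 24858.86 + 1358.98 + 449.83 + 841.63 + 7706.92
0.993 × C = 35216.22
C = 35216.22 / 0.993 = 35464.47
Insurance premium = 0.7% × 35464.47 = 248.25

CIF value: CHF 35464.47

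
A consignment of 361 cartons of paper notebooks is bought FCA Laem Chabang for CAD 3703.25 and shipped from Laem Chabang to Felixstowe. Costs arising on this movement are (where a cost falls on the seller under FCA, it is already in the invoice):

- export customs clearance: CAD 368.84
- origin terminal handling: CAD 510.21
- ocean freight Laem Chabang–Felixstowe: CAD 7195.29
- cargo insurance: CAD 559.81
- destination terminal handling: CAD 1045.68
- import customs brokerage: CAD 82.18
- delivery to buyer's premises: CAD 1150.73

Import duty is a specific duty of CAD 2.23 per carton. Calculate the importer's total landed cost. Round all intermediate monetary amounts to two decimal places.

FCA: the seller delivers export-cleared goods to the carrier; the buyer bears costs from that point.
Already in the invoice (seller's account under FCA): export clearance — exclude.
CIF value = FCA price + origin terminal + freight + insurance = 3703.25 + 510.21 + 7195.29 + 559.81 = 11968.56
Import duty = 361 × 2.23 = 805.03
Buyer bears: origin terminal 510.21 + freight 7195.29 + insurance 559.81 + destination terminal 1045.68 + brokerage 82.18 + delivery 1150.73 + duty 805.03 = 11348.93
Landed cost = invoice 3703.25 + 11348.93 = 15052.18

Total landed cost: CAD 15052.18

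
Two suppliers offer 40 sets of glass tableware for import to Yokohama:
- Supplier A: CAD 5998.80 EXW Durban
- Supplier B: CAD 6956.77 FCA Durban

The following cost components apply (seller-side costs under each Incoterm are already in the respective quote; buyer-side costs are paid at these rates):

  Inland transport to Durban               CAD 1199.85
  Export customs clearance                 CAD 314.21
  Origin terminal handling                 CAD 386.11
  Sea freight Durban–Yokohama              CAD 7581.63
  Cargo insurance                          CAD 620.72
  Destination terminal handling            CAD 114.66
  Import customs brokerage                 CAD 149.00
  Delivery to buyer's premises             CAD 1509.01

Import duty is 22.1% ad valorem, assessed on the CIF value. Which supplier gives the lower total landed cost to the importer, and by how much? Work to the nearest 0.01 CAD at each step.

Supplier B is cheaper by CAD 678.98

Supplier A (EXW):
CIF value = EXW price + inland to port + export clearance + origin terminal + freight + insurance = 5998.80 + 1199.85 + 314.21 + 386.11 + 7581.63 + 620.72 = 16101.32
Import duty = 16101.32 × 22.1% = 3558.39
Buyer bears (A): 1199.85 + 314.21 + 386.11 + 7581.63 + 620.72 + 114.66 + 149.00 + 1509.01 = 11875.19
Landed cost (A) = invoice 5998.80 + 11875.19 + duty 3558.39 = 21432.38
Supplier B (FCA):
CIF value = FCA price + origin terminal + freight + insurance = 6956.77 + 386.11 + 7581.63 + 620.72 = 15545.23
Import duty = 15545.23 × 22.1% = 3435.50
Buyer bears (B): 386.11 + 7581.63 + 620.72 + 114.66 + 149.00 + 1509.01 = 10361.13
Landed cost (B) = invoice 6956.77 + 10361.13 + duty 3435.50 = 20753.40
Difference = |21432.38 − 20753.40| = 678.98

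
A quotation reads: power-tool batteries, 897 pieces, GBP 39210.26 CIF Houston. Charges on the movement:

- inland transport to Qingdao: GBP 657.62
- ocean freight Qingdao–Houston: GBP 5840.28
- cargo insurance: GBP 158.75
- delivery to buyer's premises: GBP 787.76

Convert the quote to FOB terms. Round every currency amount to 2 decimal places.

Not relevant to the conversion: inland to port — on the seller under both CIF and FOB; already in the CIF price and stays in the FOB price. delivery — on the buyer under both terms; not part of either seller's price.
From CIF to FOB, the seller no longer bears: freight, insurance.
FOB price = 39210.26 − 5840.28 − 158.75 = 33211.23

FOB price: GBP 33211.23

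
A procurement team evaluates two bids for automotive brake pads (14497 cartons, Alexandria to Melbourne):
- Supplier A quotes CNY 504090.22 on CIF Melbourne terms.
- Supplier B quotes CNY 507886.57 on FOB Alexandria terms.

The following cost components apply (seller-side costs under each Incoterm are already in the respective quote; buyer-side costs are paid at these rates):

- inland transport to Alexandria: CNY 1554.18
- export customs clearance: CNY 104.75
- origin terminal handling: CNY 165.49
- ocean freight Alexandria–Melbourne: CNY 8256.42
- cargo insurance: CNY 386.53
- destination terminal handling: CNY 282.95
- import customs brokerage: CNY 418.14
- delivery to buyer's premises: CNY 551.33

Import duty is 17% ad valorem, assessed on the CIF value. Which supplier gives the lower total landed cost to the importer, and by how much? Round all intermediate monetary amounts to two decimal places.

Supplier A is cheaper by CNY 14553.98

Supplier A (CIF):
The CIF price already equals the CIF value: 504090.22
Import duty = 504090.22 × 17% = 85695.34
Buyer bears (A): 282.95 + 418.14 + 551.33 = 1252.42
Landed cost (A) = invoice 504090.22 + 1252.42 + duty 85695.34 = 591037.98
Supplier B (FOB):
CIF value = FOB price + freight + insurance = 507886.57 + 8256.42 + 386.53 = 516529.52
Import duty = 516529.52 × 17% = 87810.02
Buyer bears (B): 8256.42 + 386.53 + 282.95 + 418.14 + 551.33 = 9895.37
Landed cost (B) = invoice 507886.57 + 9895.37 + duty 87810.02 = 605591.96
Difference = |591037.98 − 605591.96| = 14553.98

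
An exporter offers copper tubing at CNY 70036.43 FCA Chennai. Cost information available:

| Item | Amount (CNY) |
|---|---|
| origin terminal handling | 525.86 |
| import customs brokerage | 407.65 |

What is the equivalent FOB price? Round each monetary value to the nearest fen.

FOB price: CNY 70562.29

Not relevant to the conversion: brokerage — on the buyer under both terms; not part of either seller's price.
From FCA to FOB, the seller additionally bears: origin terminal.
FOB price = 70036.43 + 525.86 = 70562.29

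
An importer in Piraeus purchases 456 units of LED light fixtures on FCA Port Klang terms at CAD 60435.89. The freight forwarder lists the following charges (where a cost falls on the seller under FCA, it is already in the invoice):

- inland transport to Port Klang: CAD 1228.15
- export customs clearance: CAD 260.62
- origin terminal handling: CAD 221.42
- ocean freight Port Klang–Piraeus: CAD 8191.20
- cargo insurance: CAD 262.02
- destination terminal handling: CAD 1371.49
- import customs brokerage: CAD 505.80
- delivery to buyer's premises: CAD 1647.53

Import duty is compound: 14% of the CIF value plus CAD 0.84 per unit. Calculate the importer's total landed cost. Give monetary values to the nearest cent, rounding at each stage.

FCA: the seller delivers export-cleared goods to the carrier; the buyer bears costs from that point.
Already in the invoice (seller's account under FCA): inland to port, export clearance — exclude.
CIF value = FCA price + origin terminal + freight + insurance = 60435.89 + 221.42 + 8191.20 + 262.02 = 69110.53
Ad valorem component: 69110.53 × 14% = 9675.47
Specific component: 456 × 0.84 = 383.04
Import duty = 9675.47 + 383.04 = 10058.51
Buyer bears: origin terminal 221.42 + freight 8191.20 + insurance 262.02 + destination terminal 1371.49 + brokerage 505.80 + delivery 1647.53 + duty 10058.51 = 22257.97
Landed cost = invoice 60435.89 + 22257.97 = 82693.86

Total landed cost: CAD 82693.86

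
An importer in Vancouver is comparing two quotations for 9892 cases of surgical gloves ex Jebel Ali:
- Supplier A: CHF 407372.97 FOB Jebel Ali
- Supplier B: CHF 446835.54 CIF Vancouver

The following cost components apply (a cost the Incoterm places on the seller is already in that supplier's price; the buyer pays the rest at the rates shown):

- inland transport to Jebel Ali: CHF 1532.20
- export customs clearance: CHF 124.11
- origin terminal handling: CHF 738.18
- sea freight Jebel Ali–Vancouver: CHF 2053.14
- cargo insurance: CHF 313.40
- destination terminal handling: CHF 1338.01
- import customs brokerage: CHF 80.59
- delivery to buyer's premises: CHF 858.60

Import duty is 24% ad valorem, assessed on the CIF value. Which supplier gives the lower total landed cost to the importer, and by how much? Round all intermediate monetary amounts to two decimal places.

Supplier A (FOB):
CIF value = FOB price + freight + insurance = 407372.97 + 2053.14 + 313.40 = 409739.51
Import duty = 409739.51 × 24% = 98337.48
Buyer bears (A): 2053.14 + 313.40 + 1338.01 + 80.59 + 858.60 = 4643.74
Landed cost (A) = invoice 407372.97 + 4643.74 + duty 98337.48 = 510354.19
Supplier B (CIF):
The CIF price already equals the CIF value: 446835.54
Import duty = 446835.54 × 24% = 107240.53
Buyer bears (B): 1338.01 + 80.59 + 858.60 = 2277.20
Landed cost (B) = invoice 446835.54 + 2277.20 + duty 107240.53 = 556353.27
Difference = |510354.19 − 556353.27| = 45999.08

Supplier A is cheaper by CHF 45999.08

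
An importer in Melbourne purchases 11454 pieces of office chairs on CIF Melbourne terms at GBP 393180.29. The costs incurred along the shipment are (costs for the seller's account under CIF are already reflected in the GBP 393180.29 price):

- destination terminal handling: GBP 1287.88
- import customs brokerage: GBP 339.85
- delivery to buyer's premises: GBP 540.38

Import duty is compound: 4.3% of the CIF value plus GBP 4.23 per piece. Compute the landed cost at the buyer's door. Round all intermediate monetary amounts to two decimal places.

CIF: the seller pays costs through ocean freight and marine insurance to the destination port.
The CIF price already equals the CIF value: 393180.29
Ad valorem component: 393180.29 × 4.3% = 16906.75
Specific component: 11454 × 4.23 = 48450.42
Import duty = 16906.75 + 48450.42 = 65357.17
Buyer bears: destination terminal 1287.88 + brokerage 339.85 + delivery 540.38 + duty 65357.17 = 67525.28
Landed cost = invoice 393180.29 + 67525.28 = 460705.57

Total landed cost: GBP 460705.57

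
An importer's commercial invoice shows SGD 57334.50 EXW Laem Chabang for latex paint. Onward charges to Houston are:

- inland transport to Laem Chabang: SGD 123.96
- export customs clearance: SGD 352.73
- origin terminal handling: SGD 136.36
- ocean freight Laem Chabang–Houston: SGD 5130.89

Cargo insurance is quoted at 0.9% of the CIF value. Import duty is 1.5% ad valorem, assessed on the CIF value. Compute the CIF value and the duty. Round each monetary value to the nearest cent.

CIF value: SGD 63651.30; import duty: SGD 954.77

Let C be the CIF value. C = EXW price + pre-shipment costs + freight + 0.9% × C
C − 0.9% × C = 57334.50 + 123.96 + 352.73 + 136.36 + 5130.89
0.991 × C = 63078.44
C = 63078.44 / 0.991 = 63651.30
Insurance premium = 0.9% × 63651.30 = 572.86
Import duty = 63651.30 × 1.5% = 954.77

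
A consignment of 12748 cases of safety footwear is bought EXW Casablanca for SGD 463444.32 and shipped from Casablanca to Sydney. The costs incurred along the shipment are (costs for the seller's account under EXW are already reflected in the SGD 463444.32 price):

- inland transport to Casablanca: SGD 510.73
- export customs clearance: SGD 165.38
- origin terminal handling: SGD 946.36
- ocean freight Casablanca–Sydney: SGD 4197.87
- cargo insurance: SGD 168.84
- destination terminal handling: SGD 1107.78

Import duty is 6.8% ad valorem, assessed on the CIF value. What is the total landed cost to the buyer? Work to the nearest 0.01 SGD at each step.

EXW: the seller makes goods available at their premises; the buyer bears all onward costs.
CIF value = EXW price + inland to port + export clearance + origin terminal + freight + insurance = 463444.32 + 510.73 + 165.38 + 946.36 + 4197.87 + 168.84 = 469433.50
Import duty = 469433.50 × 6.8% = 31921.48
Buyer bears: inland to port 510.73 + export clearance 165.38 + origin terminal 946.36 + freight 4197.87 + insurance 168.84 + destination terminal 1107.78 + duty 31921.48 = 39018.44
Landed cost = invoice 463444.32 + 39018.44 = 502462.76

Total landed cost: SGD 502462.76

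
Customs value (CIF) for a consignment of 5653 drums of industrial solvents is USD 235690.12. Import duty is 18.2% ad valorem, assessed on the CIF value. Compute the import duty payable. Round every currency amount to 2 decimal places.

Import duty = 235690.12 × 18.2% = 42895.60

Import duty: USD 42895.60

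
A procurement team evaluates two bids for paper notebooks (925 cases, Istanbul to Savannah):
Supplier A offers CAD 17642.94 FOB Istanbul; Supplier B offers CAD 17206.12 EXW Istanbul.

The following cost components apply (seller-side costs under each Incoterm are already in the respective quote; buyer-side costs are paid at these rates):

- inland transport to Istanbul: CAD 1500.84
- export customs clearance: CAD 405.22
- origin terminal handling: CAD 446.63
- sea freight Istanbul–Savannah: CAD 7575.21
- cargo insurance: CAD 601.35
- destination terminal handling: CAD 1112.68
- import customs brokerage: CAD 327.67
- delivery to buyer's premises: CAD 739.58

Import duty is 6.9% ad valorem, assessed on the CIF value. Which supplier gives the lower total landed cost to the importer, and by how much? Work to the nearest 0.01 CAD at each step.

Supplier A is cheaper by CAD 2048.06

Supplier A (FOB):
CIF value = FOB price + freight + insurance = 17642.94 + 7575.21 + 601.35 = 25819.50
Import duty = 25819.50 × 6.9% = 1781.55
Buyer bears (A): 7575.21 + 601.35 + 1112.68 + 327.67 + 739.58 = 10356.49
Landed cost (A) = invoice 17642.94 + 10356.49 + duty 1781.55 = 29780.98
Supplier B (EXW):
CIF value = EXW price + inland to port + export clearance + origin terminal + freight + insurance = 17206.12 + 1500.84 + 405.22 + 446.63 + 7575.21 + 601.35 = 27735.37
Import duty = 27735.37 × 6.9% = 1913.74
Buyer bears (B): 1500.84 + 405.22 + 446.63 + 7575.21 + 601.35 + 1112.68 + 327.67 + 739.58 = 12709.18
Landed cost (B) = invoice 17206.12 + 12709.18 + duty 1913.74 = 31829.04
Difference = |29780.98 − 31829.04| = 2048.06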